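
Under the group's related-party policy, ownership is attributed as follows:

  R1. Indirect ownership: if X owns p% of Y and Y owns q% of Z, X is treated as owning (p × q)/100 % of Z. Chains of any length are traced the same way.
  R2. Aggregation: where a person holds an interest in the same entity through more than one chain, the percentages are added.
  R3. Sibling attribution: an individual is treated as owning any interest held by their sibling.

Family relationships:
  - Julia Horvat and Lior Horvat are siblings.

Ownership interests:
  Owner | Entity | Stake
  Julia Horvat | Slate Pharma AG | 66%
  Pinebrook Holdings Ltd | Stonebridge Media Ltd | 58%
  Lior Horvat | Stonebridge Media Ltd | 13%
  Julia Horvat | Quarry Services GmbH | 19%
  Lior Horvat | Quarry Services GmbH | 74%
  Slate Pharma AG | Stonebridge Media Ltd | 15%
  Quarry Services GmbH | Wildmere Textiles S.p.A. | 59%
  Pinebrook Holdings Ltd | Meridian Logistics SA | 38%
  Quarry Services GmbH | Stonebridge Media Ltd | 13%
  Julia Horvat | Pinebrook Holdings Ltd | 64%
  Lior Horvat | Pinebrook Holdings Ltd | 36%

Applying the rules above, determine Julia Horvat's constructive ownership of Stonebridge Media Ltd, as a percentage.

92.99%

By sibling attribution (R3), Julia Horvat is treated as also owning Lior Horvat's interest in Quarry Services GmbH, giving 19% + 74% = 93%.
By sibling attribution (R3), Julia Horvat is treated as also owning Lior Horvat's interest in Pinebrook Holdings Ltd, giving 64% + 36% = 100%.
By sibling attribution (R3), Julia Horvat is treated as owning Lior Horvat's 13% interest in Stonebridge Media Ltd.
Chain via Quarry Services GmbH (R1): 93% × 13% = 12.09% of Stonebridge Media Ltd.
Chain via Slate Pharma AG (R1): 66% × 15% = 9.9% of Stonebridge Media Ltd.
Chain via Pinebrook Holdings Ltd (R1): 100% × 58% = 58% of Stonebridge Media Ltd.
Direct interest in Stonebridge Media Ltd: 13%.
Aggregating (R2): 12.09% + 9.9% + 58% + 13% = 92.99%.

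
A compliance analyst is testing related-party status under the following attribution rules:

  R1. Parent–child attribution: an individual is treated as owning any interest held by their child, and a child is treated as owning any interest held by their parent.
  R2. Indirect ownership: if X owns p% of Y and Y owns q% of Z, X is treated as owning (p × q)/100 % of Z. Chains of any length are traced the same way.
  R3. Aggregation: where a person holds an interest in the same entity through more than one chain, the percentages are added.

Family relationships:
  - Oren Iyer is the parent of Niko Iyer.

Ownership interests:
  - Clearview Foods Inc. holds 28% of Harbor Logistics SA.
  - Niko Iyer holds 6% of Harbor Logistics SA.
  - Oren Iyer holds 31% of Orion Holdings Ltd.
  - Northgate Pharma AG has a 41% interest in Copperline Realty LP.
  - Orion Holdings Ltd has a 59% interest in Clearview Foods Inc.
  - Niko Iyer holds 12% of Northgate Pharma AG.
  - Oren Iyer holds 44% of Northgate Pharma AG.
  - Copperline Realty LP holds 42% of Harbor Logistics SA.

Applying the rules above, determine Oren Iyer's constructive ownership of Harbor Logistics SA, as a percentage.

20.7644%

By parent–child attribution (R1), Oren Iyer is treated as also owning Niko Iyer's interest in Northgate Pharma AG, giving 44% + 12% = 56%.
By parent–child attribution (R1), Oren Iyer is treated as owning Niko Iyer's 6% interest in Harbor Logistics SA.
Chain via Orion Holdings Ltd → Clearview Foods Inc. (R2): 31% × 59% × 28% = 5.1212% of Harbor Logistics SA.
Chain via Northgate Pharma AG → Copperline Realty LP (R2): 56% × 41% × 42% = 9.6432% of Harbor Logistics SA.
Direct interest in Harbor Logistics SA: 6%.
Aggregating (R3): 5.1212% + 9.6432% + 6% = 20.7644%.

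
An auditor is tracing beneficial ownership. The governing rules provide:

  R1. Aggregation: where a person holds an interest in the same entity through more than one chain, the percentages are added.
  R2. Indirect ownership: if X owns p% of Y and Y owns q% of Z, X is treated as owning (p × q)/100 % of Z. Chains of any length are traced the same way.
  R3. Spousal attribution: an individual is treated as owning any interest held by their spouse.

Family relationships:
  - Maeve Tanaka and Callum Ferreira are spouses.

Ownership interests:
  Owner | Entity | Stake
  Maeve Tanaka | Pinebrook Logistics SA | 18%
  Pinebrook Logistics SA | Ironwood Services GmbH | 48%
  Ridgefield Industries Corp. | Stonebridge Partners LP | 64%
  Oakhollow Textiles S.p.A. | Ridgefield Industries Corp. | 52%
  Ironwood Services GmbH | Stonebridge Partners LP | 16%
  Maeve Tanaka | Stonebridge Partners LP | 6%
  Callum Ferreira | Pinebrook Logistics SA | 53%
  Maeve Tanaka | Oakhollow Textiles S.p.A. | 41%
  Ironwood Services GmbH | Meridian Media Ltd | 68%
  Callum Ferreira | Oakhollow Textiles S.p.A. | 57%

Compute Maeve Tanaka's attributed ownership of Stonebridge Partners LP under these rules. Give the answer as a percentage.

By spousal attribution (R3), Maeve Tanaka is treated as also owning Callum Ferreira's interest in Pinebrook Logistics SA, giving 18% + 53% = 71%.
By spousal attribution (R3), Maeve Tanaka is treated as also owning Callum Ferreira's interest in Oakhollow Textiles S.p.A, giving 41% + 57% = 98%.
Chain via Pinebrook Logistics SA → Ironwood Services GmbH (R2): 71% × 48% × 16% = 5.4528% of Stonebridge Partners LP.
Chain via Oakhollow Textiles S.p.A. → Ridgefield Industries Corp. (R2): 98% × 52% × 64% = 32.6144% of Stonebridge Partners LP.
Direct interest in Stonebridge Partners LP: 6%.
Aggregating (R1): 5.4528% + 32.6144% + 6% = 44.0672%.

44.0672%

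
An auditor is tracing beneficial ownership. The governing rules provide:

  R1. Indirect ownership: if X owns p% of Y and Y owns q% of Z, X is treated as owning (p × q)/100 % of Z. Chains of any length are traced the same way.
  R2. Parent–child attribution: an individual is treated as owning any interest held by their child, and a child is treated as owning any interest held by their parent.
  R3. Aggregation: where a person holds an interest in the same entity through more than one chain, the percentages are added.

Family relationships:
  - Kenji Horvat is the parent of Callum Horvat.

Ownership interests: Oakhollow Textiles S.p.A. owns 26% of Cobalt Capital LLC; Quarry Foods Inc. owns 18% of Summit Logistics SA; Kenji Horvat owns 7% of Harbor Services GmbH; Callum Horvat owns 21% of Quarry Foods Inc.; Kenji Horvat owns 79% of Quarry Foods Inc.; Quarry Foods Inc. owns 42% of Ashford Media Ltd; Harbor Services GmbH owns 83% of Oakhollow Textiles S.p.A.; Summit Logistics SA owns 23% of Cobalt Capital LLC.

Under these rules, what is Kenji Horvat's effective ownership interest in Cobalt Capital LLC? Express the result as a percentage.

5.6506%

By parent–child attribution (R2), Kenji Horvat is treated as also owning Callum Horvat's interest in Quarry Foods Inc, giving 79% + 21% = 100%.
Chain via Harbor Services GmbH → Oakhollow Textiles S.p.A. (R1): 7% × 83% × 26% = 1.5106% of Cobalt Capital LLC.
Chain via Quarry Foods Inc. → Summit Logistics SA (R1): 100% × 18% × 23% = 4.14% of Cobalt Capital LLC.
Aggregating (R3): 1.5106% + 4.14% = 5.6506%.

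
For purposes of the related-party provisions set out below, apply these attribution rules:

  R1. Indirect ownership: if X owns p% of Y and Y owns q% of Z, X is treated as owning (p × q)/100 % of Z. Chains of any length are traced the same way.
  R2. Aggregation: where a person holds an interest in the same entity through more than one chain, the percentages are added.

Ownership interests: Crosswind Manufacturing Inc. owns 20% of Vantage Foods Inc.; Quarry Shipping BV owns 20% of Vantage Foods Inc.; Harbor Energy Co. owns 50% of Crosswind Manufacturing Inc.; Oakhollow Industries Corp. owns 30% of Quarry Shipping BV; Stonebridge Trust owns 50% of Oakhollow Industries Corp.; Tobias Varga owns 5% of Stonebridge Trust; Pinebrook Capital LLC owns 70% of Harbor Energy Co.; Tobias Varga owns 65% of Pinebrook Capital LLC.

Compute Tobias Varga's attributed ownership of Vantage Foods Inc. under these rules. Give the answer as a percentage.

4.7%

Chain via Pinebrook Capital LLC → Harbor Energy Co. → Crosswind Manufacturing Inc. (R1): 65% × 70% × 50% × 20% = 4.55% of Vantage Foods Inc.
Chain via Stonebridge Trust → Oakhollow Industries Corp. → Quarry Shipping BV (R1): 5% × 50% × 30% × 20% = 0.15% of Vantage Foods Inc.
Aggregating (R2): 4.55% + 0.15% = 4.7%.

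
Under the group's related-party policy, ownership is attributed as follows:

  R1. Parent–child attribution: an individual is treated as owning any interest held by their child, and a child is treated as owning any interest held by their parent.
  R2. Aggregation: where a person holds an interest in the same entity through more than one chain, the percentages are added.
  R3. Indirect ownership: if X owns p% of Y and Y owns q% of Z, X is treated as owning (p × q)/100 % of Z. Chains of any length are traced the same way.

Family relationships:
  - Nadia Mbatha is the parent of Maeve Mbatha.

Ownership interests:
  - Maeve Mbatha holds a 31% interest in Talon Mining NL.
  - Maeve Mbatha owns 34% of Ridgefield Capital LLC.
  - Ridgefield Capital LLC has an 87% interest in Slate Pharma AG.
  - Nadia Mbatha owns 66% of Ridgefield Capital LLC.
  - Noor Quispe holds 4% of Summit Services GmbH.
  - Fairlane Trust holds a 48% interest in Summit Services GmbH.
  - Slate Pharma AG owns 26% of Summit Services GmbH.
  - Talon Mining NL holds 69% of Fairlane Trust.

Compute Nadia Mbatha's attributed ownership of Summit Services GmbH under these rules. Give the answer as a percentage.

By parent–child attribution (R1), Nadia Mbatha is treated as also owning Maeve Mbatha's interest in Ridgefield Capital LLC, giving 66% + 34% = 100%.
By parent–child attribution (R1), Nadia Mbatha is treated as owning Maeve Mbatha's 31% interest in Talon Mining NL.
Chain via Ridgefield Capital LLC → Slate Pharma AG (R3): 100% × 87% × 26% = 22.62% of Summit Services GmbH.
Chain via Talon Mining NL → Fairlane Trust (R3): 31% × 69% × 48% = 10.2672% of Summit Services GmbH.
Aggregating (R2): 22.62% + 10.2672% = 32.8872%.

32.8872%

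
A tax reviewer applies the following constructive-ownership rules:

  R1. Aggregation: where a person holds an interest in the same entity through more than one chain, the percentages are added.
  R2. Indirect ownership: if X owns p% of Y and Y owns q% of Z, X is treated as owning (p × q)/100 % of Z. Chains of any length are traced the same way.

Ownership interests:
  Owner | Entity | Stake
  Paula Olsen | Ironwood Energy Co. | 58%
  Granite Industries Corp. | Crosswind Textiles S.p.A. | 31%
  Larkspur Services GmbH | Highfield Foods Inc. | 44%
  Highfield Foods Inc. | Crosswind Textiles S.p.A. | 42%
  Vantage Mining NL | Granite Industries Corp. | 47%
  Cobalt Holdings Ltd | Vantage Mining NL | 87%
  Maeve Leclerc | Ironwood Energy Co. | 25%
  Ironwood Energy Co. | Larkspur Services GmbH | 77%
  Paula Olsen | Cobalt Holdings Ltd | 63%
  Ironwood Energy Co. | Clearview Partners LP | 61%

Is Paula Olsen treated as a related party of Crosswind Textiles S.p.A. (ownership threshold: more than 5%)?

Yes

Chain via Ironwood Energy Co. → Larkspur Services GmbH → Highfield Foods Inc. (R2): 58% × 77% × 44% × 42% = 8.253168% of Crosswind Textiles S.p.A.
Chain via Cobalt Holdings Ltd → Vantage Mining NL → Granite Industries Corp. (R2): 63% × 87% × 47% × 31% = 7.985817% of Crosswind Textiles S.p.A.
Aggregating (R1): 8.253168% + 7.985817% = 16.238985%.
16.238985% exceeds the 5% threshold, so Paula is a related party to Crosswind Textiles S.p.A.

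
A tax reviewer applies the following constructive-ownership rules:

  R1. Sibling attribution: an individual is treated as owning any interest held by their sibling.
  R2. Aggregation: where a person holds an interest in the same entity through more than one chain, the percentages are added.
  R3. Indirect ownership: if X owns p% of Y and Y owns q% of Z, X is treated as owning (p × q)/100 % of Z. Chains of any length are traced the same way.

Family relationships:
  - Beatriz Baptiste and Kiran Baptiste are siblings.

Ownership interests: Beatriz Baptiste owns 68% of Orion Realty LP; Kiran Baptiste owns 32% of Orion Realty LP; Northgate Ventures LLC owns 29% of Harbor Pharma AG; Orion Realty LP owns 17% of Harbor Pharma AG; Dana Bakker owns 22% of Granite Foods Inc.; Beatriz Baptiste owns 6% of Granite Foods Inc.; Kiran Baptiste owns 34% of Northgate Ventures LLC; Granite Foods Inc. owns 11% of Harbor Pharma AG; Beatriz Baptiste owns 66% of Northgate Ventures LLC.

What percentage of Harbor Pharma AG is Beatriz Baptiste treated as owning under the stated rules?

46.66%

By sibling attribution (R1), Beatriz Baptiste is treated as also owning Kiran Baptiste's interest in Northgate Ventures LLC, giving 66% + 34% = 100%.
By sibling attribution (R1), Beatriz Baptiste is treated as also owning Kiran Baptiste's interest in Orion Realty LP, giving 68% + 32% = 100%.
Chain via Northgate Ventures LLC (R3): 100% × 29% = 29% of Harbor Pharma AG.
Chain via Granite Foods Inc. (R3): 6% × 11% = 0.66% of Harbor Pharma AG.
Chain via Orion Realty LP (R3): 100% × 17% = 17% of Harbor Pharma AG.
Aggregating (R2): 29% + 0.66% + 17% = 46.66%.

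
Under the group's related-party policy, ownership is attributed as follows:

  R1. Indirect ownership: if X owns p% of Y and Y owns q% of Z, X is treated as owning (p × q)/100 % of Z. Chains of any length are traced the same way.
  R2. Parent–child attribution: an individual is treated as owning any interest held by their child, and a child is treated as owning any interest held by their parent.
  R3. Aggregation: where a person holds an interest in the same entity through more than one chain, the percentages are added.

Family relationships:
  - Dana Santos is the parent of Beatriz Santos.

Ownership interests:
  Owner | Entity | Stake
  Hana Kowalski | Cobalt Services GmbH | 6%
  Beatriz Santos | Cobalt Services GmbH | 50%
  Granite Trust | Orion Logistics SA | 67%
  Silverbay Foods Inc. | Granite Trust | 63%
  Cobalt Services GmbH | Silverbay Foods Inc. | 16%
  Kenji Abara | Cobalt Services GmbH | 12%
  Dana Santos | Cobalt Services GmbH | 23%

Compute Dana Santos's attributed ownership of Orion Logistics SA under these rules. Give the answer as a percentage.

4.930128%

By parent–child attribution (R2), Dana Santos is treated as also owning Beatriz Santos's interest in Cobalt Services GmbH, giving 23% + 50% = 73%.
Chain via Cobalt Services GmbH → Silverbay Foods Inc. → Granite Trust (R1): 73% × 16% × 63% × 67% = 4.930128% of Orion Logistics SA.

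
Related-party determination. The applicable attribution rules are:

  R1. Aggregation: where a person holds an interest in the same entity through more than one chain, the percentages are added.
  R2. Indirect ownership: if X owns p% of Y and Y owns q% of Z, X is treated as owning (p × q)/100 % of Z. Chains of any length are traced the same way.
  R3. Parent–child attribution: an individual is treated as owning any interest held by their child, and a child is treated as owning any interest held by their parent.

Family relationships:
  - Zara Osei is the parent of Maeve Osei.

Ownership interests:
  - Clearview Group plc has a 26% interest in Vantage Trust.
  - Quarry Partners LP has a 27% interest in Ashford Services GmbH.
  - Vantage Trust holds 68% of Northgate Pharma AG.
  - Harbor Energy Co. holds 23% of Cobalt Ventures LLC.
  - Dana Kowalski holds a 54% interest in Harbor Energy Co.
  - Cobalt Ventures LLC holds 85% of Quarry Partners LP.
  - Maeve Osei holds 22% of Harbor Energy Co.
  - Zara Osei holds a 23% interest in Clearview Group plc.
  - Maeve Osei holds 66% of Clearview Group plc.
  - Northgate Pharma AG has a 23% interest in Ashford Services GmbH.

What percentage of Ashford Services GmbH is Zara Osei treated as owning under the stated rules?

4.780366%

By parent–child attribution (R3), Zara Osei is treated as also owning Maeve Osei's interest in Clearview Group plc, giving 23% + 66% = 89%.
By parent–child attribution (R3), Zara Osei is treated as owning Maeve Osei's 22% interest in Harbor Energy Co.
Chain via Clearview Group plc → Vantage Trust → Northgate Pharma AG (R2): 89% × 26% × 68% × 23% = 3.619096% of Ashford Services GmbH.
Chain via Harbor Energy Co. → Cobalt Ventures LLC → Quarry Partners LP (R2): 22% × 23% × 85% × 27% = 1.16127% of Ashford Services GmbH.
Aggregating (R1): 3.619096% + 1.16127% = 4.780366%.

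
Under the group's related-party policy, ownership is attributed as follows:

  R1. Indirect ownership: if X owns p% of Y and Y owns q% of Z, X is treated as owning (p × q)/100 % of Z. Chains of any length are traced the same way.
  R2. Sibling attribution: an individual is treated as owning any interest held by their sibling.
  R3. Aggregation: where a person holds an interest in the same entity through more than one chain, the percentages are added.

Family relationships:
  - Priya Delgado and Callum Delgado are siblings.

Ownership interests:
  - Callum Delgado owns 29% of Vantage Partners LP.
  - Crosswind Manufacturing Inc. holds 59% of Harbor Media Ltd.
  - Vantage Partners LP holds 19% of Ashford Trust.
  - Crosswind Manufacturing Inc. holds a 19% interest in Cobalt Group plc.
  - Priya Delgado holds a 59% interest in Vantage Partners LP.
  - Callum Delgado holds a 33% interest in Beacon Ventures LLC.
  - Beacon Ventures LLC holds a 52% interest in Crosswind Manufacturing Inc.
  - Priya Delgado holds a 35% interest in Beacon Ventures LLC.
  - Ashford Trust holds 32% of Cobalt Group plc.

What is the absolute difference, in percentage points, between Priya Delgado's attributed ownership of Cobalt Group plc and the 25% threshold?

12.9312

By sibling attribution (R2), Priya Delgado is treated as also owning Callum Delgado's interest in Vantage Partners LP, giving 59% + 29% = 88%.
By sibling attribution (R2), Priya Delgado is treated as also owning Callum Delgado's interest in Beacon Ventures LLC, giving 35% + 33% = 68%.
Chain via Vantage Partners LP → Ashford Trust (R1): 88% × 19% × 32% = 5.3504% of Cobalt Group plc.
Chain via Beacon Ventures LLC → Crosswind Manufacturing Inc. (R1): 68% × 52% × 19% = 6.7184% of Cobalt Group plc.
Aggregating (R3): 5.3504% + 6.7184% = 12.0688%.
12.0688% falls short of the 25% threshold by 12.9312 percentage points.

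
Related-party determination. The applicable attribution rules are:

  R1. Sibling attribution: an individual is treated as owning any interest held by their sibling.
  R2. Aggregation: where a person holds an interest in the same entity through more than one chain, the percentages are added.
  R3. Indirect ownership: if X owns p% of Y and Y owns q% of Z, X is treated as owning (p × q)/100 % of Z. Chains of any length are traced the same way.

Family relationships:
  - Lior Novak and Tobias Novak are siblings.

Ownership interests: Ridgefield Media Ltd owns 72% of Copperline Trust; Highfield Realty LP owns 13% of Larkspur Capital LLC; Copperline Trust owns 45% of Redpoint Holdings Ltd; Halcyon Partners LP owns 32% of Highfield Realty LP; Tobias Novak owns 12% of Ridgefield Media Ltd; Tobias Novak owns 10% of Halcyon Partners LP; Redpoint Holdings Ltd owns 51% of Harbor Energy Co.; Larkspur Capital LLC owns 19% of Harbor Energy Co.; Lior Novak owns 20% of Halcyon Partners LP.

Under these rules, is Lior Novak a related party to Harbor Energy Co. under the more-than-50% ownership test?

By sibling attribution (R1), Lior Novak is treated as also owning Tobias Novak's interest in Halcyon Partners LP, giving 20% + 10% = 30%.
By sibling attribution (R1), Lior Novak is treated as owning Tobias Novak's 12% interest in Ridgefield Media Ltd.
Chain via Halcyon Partners LP → Highfield Realty LP → Larkspur Capital LLC (R3): 30% × 32% × 13% × 19% = 0.23712% of Harbor Energy Co.
Chain via Ridgefield Media Ltd → Copperline Trust → Redpoint Holdings Ltd (R3): 12% × 72% × 45% × 51% = 1.98288% of Harbor Energy Co.
Aggregating (R2): 0.23712% + 1.98288% = 2.22%.
2.22% does not exceed the 50% threshold, so Lior is not a related party to Harbor Energy Co.

No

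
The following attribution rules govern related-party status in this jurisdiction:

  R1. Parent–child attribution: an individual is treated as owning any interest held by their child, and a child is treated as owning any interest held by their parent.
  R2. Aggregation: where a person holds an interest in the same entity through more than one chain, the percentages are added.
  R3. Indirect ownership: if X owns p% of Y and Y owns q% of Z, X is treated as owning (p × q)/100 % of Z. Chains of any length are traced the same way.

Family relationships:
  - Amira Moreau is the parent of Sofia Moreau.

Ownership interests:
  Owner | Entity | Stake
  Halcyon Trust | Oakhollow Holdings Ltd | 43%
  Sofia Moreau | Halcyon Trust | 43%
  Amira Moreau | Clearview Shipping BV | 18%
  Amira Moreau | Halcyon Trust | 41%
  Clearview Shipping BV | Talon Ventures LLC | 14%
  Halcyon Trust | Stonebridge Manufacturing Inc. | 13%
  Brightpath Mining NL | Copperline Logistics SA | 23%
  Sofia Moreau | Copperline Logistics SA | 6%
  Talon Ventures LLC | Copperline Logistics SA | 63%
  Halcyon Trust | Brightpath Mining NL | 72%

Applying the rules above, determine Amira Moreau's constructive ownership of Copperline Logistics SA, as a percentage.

21.498%

By parent–child attribution (R1), Amira Moreau is treated as also owning Sofia Moreau's interest in Halcyon Trust, giving 41% + 43% = 84%.
By parent–child attribution (R1), Amira Moreau is treated as owning Sofia Moreau's 6% interest in Copperline Logistics SA.
Chain via Clearview Shipping BV → Talon Ventures LLC (R3): 18% × 14% × 63% = 1.5876% of Copperline Logistics SA.
Chain via Halcyon Trust → Brightpath Mining NL (R3): 84% × 72% × 23% = 13.9104% of Copperline Logistics SA.
Direct interest in Copperline Logistics SA: 6%.
Aggregating (R2): 1.5876% + 13.9104% + 6% = 21.498%.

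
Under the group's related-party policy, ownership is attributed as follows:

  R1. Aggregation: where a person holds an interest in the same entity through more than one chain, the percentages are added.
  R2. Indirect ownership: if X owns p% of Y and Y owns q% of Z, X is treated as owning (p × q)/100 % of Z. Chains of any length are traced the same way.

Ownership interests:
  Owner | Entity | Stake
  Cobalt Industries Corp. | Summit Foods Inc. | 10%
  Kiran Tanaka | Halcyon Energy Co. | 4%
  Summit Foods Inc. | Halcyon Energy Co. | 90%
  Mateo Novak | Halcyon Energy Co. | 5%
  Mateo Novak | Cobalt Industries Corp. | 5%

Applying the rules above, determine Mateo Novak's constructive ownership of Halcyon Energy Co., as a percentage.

5.45%

Chain via Cobalt Industries Corp. → Summit Foods Inc. (R2): 5% × 10% × 90% = 0.45% of Halcyon Energy Co.
Direct interest in Halcyon Energy Co: 5%.
Aggregating (R1): 0.45% + 5% = 5.45%.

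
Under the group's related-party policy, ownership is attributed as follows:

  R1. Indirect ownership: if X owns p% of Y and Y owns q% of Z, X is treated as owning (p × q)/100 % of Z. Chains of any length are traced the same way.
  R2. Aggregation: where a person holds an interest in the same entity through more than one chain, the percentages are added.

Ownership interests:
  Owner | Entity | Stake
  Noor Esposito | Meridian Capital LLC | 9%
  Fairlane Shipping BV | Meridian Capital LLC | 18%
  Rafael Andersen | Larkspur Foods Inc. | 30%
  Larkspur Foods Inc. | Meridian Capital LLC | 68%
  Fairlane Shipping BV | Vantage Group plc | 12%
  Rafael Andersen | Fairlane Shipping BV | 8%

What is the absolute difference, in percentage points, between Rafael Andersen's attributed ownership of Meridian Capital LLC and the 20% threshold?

Chain via Fairlane Shipping BV (R1): 8% × 18% = 1.44% of Meridian Capital LLC.
Chain via Larkspur Foods Inc. (R1): 30% × 68% = 20.4% of Meridian Capital LLC.
Aggregating (R2): 1.44% + 20.4% = 21.84%.
21.84% exceeds the 20% threshold by 1.84 percentage points.

1.84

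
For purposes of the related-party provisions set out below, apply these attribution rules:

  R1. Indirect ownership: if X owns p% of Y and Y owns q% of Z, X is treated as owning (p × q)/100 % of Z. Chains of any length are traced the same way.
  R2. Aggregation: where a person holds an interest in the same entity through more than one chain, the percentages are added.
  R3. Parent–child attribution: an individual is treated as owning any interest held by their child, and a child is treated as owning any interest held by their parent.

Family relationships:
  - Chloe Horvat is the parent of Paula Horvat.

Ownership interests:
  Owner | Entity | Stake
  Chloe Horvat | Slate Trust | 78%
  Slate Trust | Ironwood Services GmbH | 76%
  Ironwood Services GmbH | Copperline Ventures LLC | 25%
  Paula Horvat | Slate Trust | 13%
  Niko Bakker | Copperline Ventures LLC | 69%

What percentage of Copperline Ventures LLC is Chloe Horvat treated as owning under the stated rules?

17.29%

By parent–child attribution (R3), Chloe Horvat is treated as also owning Paula Horvat's interest in Slate Trust, giving 78% + 13% = 91%.
Chain via Slate Trust → Ironwood Services GmbH (R1): 91% × 76% × 25% = 17.29% of Copperline Ventures LLC.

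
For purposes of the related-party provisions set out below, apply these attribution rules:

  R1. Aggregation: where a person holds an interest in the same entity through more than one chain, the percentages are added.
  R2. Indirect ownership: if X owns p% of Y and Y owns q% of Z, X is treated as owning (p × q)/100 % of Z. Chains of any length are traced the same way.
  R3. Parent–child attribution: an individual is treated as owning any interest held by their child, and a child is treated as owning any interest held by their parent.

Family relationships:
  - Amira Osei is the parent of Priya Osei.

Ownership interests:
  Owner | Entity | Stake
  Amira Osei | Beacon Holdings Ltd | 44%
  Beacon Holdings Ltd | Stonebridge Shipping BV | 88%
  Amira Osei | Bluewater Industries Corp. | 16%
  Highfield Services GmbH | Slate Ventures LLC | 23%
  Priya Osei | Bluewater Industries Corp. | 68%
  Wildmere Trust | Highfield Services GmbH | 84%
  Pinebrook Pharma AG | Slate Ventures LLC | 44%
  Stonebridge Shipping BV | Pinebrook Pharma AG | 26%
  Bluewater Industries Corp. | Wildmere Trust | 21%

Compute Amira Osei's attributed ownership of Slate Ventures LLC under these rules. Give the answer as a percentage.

By parent–child attribution (R3), Amira Osei is treated as also owning Priya Osei's interest in Bluewater Industries Corp, giving 16% + 68% = 84%.
Chain via Bluewater Industries Corp. → Wildmere Trust → Highfield Services GmbH (R2): 84% × 21% × 84% × 23% = 3.408048% of Slate Ventures LLC.
Chain via Beacon Holdings Ltd → Stonebridge Shipping BV → Pinebrook Pharma AG (R2): 44% × 88% × 26% × 44% = 4.429568% of Slate Ventures LLC.
Aggregating (R1): 3.408048% + 4.429568% = 7.837616%.

7.837616%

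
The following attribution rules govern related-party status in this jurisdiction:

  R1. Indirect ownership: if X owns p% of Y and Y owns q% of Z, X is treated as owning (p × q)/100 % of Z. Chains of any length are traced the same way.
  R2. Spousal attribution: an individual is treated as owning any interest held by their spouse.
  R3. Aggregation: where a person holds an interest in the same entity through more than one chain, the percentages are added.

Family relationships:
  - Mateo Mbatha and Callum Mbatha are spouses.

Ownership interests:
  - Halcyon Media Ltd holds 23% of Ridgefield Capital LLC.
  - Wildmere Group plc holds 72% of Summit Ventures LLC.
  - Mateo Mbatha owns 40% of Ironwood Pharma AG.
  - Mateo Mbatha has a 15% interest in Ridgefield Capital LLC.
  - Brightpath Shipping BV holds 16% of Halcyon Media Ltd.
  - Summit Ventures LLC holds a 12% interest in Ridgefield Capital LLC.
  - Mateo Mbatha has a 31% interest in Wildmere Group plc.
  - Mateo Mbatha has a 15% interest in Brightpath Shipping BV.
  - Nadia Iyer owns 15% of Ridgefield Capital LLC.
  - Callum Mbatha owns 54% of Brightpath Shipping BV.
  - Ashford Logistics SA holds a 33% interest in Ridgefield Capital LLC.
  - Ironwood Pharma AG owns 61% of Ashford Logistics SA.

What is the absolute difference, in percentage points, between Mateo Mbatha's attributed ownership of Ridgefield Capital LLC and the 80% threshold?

51.7304

By spousal attribution (R2), Mateo Mbatha is treated as also owning Callum Mbatha's interest in Brightpath Shipping BV, giving 15% + 54% = 69%.
Chain via Ironwood Pharma AG → Ashford Logistics SA (R1): 40% × 61% × 33% = 8.052% of Ridgefield Capital LLC.
Chain via Brightpath Shipping BV → Halcyon Media Ltd (R1): 69% × 16% × 23% = 2.5392% of Ridgefield Capital LLC.
Chain via Wildmere Group plc → Summit Ventures LLC (R1): 31% × 72% × 12% = 2.6784% of Ridgefield Capital LLC.
Direct interest in Ridgefield Capital LLC: 15%.
Aggregating (R3): 8.052% + 2.5392% + 2.6784% + 15% = 28.2696%.
28.2696% falls short of the 80% threshold by 51.7304 percentage points.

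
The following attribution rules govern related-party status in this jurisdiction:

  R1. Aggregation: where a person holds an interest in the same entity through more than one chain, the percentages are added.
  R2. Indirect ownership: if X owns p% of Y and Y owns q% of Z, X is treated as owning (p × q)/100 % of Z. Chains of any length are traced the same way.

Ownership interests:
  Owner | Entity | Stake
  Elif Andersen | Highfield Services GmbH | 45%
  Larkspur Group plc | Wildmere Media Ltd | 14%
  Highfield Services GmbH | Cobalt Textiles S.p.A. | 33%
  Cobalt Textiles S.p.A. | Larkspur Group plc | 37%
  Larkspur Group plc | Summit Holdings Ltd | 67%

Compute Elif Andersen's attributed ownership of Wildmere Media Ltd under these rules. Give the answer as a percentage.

Chain via Highfield Services GmbH → Cobalt Textiles S.p.A. → Larkspur Group plc (R2): 45% × 33% × 37% × 14% = 0.76923% of Wildmere Media Ltd.

0.76923%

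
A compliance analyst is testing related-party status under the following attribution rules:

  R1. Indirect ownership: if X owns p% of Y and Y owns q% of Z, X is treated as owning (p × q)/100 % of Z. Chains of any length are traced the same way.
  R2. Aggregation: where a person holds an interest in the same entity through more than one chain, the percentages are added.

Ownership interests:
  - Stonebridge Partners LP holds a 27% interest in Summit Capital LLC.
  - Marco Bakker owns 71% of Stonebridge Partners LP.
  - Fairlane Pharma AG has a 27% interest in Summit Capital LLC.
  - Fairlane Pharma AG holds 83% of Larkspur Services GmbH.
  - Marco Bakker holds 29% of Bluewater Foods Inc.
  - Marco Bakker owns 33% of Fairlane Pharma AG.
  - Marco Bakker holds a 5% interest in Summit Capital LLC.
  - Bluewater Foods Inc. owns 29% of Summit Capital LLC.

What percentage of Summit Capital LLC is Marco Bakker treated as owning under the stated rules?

41.49%

Chain via Bluewater Foods Inc. (R1): 29% × 29% = 8.41% of Summit Capital LLC.
Chain via Stonebridge Partners LP (R1): 71% × 27% = 19.17% of Summit Capital LLC.
Chain via Fairlane Pharma AG (R1): 33% × 27% = 8.91% of Summit Capital LLC.
Direct interest in Summit Capital LLC: 5%.
Aggregating (R2): 8.41% + 19.17% + 8.91% + 5% = 41.49%.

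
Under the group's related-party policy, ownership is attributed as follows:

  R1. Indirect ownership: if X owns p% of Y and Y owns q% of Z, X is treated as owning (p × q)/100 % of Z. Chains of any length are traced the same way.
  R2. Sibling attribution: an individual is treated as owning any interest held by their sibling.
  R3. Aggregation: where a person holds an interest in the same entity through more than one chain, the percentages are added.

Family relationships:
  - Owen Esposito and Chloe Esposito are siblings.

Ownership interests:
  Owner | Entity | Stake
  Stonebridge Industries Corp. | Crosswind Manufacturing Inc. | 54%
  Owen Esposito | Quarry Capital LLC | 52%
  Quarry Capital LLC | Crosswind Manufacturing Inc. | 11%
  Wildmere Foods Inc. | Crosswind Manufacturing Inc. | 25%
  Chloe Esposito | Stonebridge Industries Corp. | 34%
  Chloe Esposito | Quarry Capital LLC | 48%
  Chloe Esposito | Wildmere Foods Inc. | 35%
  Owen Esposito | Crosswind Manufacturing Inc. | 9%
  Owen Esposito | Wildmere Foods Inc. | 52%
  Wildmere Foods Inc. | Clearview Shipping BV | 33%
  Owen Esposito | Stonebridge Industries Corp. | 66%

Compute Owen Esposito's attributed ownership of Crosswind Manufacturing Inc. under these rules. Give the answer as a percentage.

95.75%

By sibling attribution (R2), Owen Esposito is treated as also owning Chloe Esposito's interest in Wildmere Foods Inc, giving 52% + 35% = 87%.
By sibling attribution (R2), Owen Esposito is treated as also owning Chloe Esposito's interest in Stonebridge Industries Corp, giving 66% + 34% = 100%.
By sibling attribution (R2), Owen Esposito is treated as also owning Chloe Esposito's interest in Quarry Capital LLC, giving 52% + 48% = 100%.
Chain via Wildmere Foods Inc. (R1): 87% × 25% = 21.75% of Crosswind Manufacturing Inc.
Chain via Stonebridge Industries Corp. (R1): 100% × 54% = 54% of Crosswind Manufacturing Inc.
Chain via Quarry Capital LLC (R1): 100% × 11% = 11% of Crosswind Manufacturing Inc.
Direct interest in Crosswind Manufacturing Inc: 9%.
Aggregating (R3): 21.75% + 54% + 11% + 9% = 95.75%.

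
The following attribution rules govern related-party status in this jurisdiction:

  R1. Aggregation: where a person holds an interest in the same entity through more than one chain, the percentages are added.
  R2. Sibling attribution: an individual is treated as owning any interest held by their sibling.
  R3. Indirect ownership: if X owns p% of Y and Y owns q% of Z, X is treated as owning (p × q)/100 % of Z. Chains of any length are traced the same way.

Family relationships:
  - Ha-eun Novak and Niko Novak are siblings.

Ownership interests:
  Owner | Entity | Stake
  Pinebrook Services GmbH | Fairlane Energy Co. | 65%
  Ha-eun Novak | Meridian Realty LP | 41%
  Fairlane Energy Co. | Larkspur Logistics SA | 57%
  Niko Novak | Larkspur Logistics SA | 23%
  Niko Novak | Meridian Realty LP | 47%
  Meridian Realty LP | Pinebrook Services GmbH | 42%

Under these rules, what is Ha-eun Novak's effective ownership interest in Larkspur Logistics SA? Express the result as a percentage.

By sibling attribution (R2), Ha-eun Novak is treated as also owning Niko Novak's interest in Meridian Realty LP, giving 41% + 47% = 88%.
By sibling attribution (R2), Ha-eun Novak is treated as owning Niko Novak's 23% interest in Larkspur Logistics SA.
Chain via Meridian Realty LP → Pinebrook Services GmbH → Fairlane Energy Co. (R3): 88% × 42% × 65% × 57% = 13.69368% of Larkspur Logistics SA.
Direct interest in Larkspur Logistics SA: 23%.
Aggregating (R1): 13.69368% + 23% = 36.69368%.

36.69368%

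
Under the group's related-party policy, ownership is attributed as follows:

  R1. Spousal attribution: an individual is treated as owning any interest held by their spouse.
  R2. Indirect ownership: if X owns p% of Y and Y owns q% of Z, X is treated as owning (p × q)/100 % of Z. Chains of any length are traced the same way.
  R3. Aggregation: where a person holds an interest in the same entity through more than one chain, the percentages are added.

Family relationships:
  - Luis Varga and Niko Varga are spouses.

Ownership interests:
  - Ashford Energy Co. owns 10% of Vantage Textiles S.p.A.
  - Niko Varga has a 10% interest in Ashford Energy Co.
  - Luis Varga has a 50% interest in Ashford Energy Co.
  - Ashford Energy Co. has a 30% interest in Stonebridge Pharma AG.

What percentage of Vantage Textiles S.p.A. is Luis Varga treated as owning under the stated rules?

By spousal attribution (R1), Luis Varga is treated as also owning Niko Varga's interest in Ashford Energy Co, giving 50% + 10% = 60%.
Chain via Ashford Energy Co. (R2): 60% × 10% = 6% of Vantage Textiles S.p.A.

6%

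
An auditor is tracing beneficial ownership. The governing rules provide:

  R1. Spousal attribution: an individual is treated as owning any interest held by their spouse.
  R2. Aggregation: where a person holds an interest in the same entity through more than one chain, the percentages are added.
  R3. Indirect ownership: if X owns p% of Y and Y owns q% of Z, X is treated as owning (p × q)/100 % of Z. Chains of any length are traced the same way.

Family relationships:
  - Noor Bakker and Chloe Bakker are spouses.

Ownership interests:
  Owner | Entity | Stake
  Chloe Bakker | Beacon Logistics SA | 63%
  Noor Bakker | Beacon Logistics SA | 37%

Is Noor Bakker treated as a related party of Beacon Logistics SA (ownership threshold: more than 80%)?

By spousal attribution (R1), Noor Bakker is treated as also owning Chloe Bakker's interest in Beacon Logistics SA, giving 37% + 63% = 100%.
Direct interest in Beacon Logistics SA: 100%.
100% exceeds the 80% threshold, so Noor is a related party to Beacon Logistics SA.

Yes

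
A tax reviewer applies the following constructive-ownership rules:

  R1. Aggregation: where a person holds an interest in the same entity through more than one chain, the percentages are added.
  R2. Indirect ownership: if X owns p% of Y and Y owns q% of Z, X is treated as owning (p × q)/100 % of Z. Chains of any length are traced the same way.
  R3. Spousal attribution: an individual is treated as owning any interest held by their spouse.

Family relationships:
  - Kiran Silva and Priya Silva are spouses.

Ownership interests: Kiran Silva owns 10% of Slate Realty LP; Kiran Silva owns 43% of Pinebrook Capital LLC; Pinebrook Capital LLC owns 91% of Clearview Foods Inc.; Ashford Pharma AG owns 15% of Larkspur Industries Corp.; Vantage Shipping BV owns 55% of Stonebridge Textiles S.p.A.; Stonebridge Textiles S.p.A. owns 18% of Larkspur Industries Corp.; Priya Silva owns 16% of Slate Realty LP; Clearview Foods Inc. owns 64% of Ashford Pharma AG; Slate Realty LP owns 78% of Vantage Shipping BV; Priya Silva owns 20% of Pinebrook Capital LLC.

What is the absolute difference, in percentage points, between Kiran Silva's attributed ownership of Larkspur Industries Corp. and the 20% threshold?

12.4886

By spousal attribution (R3), Kiran Silva is treated as also owning Priya Silva's interest in Slate Realty LP, giving 10% + 16% = 26%.
By spousal attribution (R3), Kiran Silva is treated as also owning Priya Silva's interest in Pinebrook Capital LLC, giving 43% + 20% = 63%.
Chain via Slate Realty LP → Vantage Shipping BV → Stonebridge Textiles S.p.A. (R2): 26% × 78% × 55% × 18% = 2.00772% of Larkspur Industries Corp.
Chain via Pinebrook Capital LLC → Clearview Foods Inc. → Ashford Pharma AG (R2): 63% × 91% × 64% × 15% = 5.50368% of Larkspur Industries Corp.
Aggregating (R1): 2.00772% + 5.50368% = 7.5114%.
7.5114% falls short of the 20% threshold by 12.4886 percentage points.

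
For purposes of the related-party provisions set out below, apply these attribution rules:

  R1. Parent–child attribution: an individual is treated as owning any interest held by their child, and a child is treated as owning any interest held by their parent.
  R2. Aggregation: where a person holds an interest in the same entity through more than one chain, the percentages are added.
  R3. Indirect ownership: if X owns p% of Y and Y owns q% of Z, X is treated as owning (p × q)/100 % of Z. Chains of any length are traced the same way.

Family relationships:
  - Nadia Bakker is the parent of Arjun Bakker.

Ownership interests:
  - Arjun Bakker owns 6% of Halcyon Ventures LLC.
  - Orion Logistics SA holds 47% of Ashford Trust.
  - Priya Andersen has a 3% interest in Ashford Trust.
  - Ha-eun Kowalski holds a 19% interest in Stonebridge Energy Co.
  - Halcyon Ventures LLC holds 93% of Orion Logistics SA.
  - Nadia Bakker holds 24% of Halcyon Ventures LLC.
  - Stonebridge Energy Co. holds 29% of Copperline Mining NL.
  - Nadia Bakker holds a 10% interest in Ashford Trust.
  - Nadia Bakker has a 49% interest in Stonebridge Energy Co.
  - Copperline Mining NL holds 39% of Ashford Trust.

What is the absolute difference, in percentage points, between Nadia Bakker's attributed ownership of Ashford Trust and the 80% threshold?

By parent–child attribution (R1), Nadia Bakker is treated as also owning Arjun Bakker's interest in Halcyon Ventures LLC, giving 24% + 6% = 30%.
Chain via Halcyon Ventures LLC → Orion Logistics SA (R3): 30% × 93% × 47% = 13.113% of Ashford Trust.
Chain via Stonebridge Energy Co. → Copperline Mining NL (R3): 49% × 29% × 39% = 5.5419% of Ashford Trust.
Direct interest in Ashford Trust: 10%.
Aggregating (R2): 13.113% + 5.5419% + 10% = 28.6549%.
28.6549% falls short of the 80% threshold by 51.3451 percentage points.

51.3451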